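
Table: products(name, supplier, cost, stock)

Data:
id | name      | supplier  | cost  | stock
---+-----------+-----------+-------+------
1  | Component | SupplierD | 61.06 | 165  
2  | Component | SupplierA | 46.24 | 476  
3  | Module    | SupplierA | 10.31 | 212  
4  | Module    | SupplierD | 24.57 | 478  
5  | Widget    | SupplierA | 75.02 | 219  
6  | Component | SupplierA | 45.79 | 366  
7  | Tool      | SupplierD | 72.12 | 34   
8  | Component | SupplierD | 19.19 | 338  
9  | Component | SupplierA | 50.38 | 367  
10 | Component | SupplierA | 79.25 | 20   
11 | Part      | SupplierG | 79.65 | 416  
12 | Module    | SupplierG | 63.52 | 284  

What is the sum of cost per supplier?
SELECT supplier, SUM(cost) as result
FROM products
GROUP BY supplier

Result:
  SupplierA: 306.99
  SupplierD: 176.94
  SupplierG: 143.17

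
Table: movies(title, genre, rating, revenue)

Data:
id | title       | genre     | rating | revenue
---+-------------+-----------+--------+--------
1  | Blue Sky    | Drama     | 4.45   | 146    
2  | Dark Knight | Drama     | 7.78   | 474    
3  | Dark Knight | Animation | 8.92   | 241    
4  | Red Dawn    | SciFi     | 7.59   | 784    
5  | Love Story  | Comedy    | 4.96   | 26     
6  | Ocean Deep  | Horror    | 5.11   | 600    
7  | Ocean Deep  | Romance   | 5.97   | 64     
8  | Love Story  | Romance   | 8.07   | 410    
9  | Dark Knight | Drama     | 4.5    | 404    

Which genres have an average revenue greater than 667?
SELECT genre, AVG(revenue)
FROM movies
GROUP BY genre
HAVING AVG(revenue) > 667

Result:
  SciFi: avg=784.00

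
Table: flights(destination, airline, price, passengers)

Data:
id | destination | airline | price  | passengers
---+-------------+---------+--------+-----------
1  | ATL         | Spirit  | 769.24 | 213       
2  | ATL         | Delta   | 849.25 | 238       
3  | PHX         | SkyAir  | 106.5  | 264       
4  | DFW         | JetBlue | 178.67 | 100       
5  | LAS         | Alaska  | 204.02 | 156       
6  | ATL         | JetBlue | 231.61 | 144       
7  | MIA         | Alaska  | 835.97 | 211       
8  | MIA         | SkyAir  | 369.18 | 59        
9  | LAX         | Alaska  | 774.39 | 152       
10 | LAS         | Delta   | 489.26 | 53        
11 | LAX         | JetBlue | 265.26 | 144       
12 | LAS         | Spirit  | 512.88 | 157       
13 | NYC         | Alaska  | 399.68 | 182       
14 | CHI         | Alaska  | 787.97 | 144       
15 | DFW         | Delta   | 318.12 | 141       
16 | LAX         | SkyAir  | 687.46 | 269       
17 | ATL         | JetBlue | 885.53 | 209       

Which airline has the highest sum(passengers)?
SELECT airline, SUM(passengers) as val
FROM flights
GROUP BY airline
ORDER BY val DESC
LIMIT 1

Result: Alaska with sum(passengers) = 845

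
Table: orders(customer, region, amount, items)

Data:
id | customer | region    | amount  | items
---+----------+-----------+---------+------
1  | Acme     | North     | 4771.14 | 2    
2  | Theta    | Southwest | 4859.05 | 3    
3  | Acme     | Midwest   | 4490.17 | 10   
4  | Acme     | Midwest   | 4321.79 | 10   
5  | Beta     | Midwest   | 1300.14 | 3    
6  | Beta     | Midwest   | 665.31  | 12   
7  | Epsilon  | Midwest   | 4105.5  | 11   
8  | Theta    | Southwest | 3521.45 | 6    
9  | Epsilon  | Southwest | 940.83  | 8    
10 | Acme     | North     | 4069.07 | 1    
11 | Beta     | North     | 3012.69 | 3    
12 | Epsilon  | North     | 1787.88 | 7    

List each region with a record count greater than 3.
SELECT region, COUNT(*) as cnt
FROM orders
GROUP BY region
HAVING COUNT(*) > 3

Result:
  Midwest: 5
  North: 4

Note: HAVING filters groups after aggregation, WHERE filters rows before.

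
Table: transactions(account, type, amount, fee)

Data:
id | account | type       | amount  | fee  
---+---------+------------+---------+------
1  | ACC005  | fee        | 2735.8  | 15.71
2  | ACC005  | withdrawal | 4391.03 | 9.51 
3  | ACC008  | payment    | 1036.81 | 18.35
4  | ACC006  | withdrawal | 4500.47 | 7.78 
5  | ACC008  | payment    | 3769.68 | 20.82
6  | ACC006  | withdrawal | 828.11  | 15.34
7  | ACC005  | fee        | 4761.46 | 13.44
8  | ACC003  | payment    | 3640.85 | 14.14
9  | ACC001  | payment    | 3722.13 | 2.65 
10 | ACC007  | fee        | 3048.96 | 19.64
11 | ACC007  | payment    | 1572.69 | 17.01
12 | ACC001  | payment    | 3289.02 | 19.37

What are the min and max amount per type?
SELECT type, MIN(amount), MAX(amount)
FROM transactions
GROUP BY type

Result:
  fee: min=2735.80, max=4761.46
  payment: min=1036.81, max=3769.68
  withdrawal: min=828.11, max=4500.47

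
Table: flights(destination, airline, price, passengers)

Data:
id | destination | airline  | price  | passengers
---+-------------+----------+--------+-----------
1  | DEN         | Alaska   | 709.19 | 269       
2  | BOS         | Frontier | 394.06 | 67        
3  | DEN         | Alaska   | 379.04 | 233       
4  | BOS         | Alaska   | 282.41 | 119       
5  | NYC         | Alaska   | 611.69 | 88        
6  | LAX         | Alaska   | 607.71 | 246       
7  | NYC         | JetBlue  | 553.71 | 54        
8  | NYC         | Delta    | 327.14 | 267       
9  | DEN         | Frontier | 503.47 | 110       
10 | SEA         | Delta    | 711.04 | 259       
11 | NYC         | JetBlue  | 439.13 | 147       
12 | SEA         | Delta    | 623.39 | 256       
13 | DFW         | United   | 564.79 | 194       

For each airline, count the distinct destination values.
SELECT airline, COUNT(DISTINCT destination)
FROM flights
GROUP BY airline

Result:
  Alaska: 4 distinct
  Delta: 2 distinct
  Frontier: 2 distinct
  JetBlue: 1 distinct
  United: 1 distinct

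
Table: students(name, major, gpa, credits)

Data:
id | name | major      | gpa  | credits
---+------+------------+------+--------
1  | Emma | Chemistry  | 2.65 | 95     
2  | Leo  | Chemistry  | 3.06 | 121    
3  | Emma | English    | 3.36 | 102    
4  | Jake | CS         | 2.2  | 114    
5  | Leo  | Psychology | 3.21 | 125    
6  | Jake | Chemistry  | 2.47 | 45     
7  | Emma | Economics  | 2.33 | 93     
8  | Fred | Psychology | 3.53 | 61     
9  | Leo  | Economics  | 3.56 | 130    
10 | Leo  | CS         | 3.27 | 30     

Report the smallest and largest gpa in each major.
SELECT major, MIN(gpa), MAX(gpa)
FROM students
GROUP BY major

Result:
  CS: min=2.20, max=3.27
  Chemistry: min=2.47, max=3.06
  Economics: min=2.33, max=3.56
  English: min=3.36, max=3.36
  Psychology: min=3.21, max=3.53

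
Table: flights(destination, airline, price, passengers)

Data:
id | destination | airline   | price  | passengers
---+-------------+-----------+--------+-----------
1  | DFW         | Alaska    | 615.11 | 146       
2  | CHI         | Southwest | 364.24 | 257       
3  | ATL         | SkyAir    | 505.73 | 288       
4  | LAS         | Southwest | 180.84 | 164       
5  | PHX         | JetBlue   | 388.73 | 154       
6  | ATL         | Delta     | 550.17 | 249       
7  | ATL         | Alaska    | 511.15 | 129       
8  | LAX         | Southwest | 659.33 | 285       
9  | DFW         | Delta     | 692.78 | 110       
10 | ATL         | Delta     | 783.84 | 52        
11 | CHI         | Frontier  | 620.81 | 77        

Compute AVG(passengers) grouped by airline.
SELECT airline, AVG(passengers) as result
FROM flights
GROUP BY airline

Result:
  Alaska: 137.50
  Delta: 137.00
  Frontier: 77.00
  JetBlue: 154.00
  SkyAir: 288.00
  Southwest: 235.33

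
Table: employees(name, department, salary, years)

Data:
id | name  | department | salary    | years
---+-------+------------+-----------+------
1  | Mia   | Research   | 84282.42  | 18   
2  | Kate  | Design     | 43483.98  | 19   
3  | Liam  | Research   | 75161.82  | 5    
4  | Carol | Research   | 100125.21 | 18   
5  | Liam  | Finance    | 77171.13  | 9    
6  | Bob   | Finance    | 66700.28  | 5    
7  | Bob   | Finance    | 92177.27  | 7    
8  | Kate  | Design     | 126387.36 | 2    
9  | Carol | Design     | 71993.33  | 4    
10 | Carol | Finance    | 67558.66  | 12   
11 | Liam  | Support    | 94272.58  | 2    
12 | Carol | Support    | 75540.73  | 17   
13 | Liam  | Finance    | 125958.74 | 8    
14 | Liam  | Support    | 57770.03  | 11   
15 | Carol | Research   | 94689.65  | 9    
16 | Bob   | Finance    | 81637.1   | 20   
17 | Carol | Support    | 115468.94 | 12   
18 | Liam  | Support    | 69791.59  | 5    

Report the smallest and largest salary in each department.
SELECT department, MIN(salary), MAX(salary)
FROM employees
GROUP BY department

Result:
  Design: min=43483.98, max=126387.36
  Finance: min=66700.28, max=125958.74
  Research: min=75161.82, max=100125.21
  Support: min=57770.03, max=115468.94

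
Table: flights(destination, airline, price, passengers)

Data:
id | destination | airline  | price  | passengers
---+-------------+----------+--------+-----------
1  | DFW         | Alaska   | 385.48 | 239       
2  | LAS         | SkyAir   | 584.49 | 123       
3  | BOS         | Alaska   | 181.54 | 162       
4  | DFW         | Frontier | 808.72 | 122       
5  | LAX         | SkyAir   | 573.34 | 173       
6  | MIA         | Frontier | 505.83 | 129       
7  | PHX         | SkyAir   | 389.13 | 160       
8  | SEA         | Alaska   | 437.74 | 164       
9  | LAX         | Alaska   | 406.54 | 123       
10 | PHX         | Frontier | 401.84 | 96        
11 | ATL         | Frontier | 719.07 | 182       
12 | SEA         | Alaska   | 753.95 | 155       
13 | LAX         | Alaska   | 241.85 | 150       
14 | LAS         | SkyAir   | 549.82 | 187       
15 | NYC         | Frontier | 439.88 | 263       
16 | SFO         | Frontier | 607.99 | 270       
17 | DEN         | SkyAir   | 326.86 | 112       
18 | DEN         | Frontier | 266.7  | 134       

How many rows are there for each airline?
SELECT airline, COUNT(*) as count
FROM flights
GROUP BY airline

Result:
  Alaska: 6
  Frontier: 7
  SkyAir: 5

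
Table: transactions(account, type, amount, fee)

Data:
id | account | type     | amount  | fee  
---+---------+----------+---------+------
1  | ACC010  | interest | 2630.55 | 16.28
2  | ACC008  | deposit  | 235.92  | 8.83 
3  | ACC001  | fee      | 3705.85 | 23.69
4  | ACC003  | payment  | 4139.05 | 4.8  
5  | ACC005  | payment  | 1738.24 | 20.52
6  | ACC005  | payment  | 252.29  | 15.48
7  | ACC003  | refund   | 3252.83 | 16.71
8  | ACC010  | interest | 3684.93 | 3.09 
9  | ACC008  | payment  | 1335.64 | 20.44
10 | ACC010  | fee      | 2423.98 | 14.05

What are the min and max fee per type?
SELECT type, MIN(fee), MAX(fee)
FROM transactions
GROUP BY type

Result:
  deposit: min=8.83, max=8.83
  fee: min=14.05, max=23.69
  interest: min=3.09, max=16.28
  payment: min=4.80, max=20.52
  refund: min=16.71, max=16.71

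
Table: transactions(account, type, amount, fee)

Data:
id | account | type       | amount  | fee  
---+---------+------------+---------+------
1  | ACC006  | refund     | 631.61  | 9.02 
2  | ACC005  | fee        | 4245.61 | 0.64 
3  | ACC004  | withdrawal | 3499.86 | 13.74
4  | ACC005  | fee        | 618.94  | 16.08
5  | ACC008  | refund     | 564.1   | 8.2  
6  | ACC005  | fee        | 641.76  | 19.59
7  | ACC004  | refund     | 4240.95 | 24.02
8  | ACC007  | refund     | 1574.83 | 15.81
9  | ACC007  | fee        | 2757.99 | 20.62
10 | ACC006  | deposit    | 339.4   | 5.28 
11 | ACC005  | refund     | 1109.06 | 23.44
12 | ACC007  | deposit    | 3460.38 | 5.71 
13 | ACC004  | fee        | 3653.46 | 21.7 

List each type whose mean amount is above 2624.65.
SELECT type, AVG(amount)
FROM transactions
GROUP BY type
HAVING AVG(amount) > 2624.65

Result:
  withdrawal: avg=3499.86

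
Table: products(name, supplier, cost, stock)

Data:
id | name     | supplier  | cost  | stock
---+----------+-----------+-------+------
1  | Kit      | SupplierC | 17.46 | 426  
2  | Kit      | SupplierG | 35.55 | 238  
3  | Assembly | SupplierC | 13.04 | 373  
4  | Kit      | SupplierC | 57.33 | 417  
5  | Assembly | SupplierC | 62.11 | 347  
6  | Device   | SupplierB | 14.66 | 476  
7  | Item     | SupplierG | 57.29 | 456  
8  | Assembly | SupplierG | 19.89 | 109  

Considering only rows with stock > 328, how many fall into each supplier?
SELECT supplier, COUNT(*)
FROM products
WHERE stock > 328
GROUP BY supplier

Note: WHERE filters rows before grouping.

Result:
  SupplierB: 1
  SupplierC: 4
  SupplierG: 1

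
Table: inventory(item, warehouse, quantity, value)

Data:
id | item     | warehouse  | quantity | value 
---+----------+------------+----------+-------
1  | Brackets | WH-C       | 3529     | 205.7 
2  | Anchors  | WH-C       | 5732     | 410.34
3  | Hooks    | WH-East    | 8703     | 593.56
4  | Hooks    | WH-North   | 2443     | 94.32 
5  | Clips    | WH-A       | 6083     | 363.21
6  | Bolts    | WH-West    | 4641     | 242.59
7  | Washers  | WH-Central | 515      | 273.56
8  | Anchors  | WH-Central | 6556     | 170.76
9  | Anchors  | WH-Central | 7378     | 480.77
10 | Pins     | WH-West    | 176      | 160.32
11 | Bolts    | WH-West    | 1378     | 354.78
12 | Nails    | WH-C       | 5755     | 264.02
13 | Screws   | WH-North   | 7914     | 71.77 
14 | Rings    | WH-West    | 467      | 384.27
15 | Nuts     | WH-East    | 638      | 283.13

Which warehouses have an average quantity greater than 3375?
SELECT warehouse, AVG(quantity)
FROM inventory
GROUP BY warehouse
HAVING AVG(quantity) > 3375

Result:
  WH-A: avg=6083.00
  WH-C: avg=5005.33
  WH-Central: avg=4816.33
  WH-East: avg=4670.50
  WH-North: avg=5178.50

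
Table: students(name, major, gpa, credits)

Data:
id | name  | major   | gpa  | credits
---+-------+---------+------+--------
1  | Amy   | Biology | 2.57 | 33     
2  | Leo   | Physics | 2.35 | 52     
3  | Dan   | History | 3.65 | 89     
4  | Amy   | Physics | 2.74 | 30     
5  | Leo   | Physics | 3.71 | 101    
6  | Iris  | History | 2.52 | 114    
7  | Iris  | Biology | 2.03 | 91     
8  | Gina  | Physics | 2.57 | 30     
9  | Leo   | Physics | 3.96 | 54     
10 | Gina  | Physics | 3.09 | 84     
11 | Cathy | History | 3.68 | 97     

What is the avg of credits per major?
SELECT major, AVG(credits) as result
FROM students
GROUP BY major

Result:
  Biology: 62.00
  History: 100.00
  Physics: 58.50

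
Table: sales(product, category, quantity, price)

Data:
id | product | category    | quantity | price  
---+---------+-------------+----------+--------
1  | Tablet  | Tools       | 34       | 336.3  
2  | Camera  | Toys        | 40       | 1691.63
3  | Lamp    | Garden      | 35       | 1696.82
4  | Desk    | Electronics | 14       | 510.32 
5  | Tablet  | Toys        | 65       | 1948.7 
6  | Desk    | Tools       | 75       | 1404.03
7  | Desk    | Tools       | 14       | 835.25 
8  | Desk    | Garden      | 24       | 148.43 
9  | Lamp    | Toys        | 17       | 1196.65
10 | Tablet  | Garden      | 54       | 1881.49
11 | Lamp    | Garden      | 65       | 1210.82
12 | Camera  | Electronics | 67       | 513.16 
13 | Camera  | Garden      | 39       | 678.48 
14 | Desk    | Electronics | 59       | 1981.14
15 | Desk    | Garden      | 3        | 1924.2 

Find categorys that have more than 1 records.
SELECT category, COUNT(*) as cnt
FROM sales
GROUP BY category
HAVING COUNT(*) > 1

Result:
  Electronics: 3
  Garden: 6
  Tools: 3
  Toys: 3

Note: HAVING filters groups after aggregation, WHERE filters rows before.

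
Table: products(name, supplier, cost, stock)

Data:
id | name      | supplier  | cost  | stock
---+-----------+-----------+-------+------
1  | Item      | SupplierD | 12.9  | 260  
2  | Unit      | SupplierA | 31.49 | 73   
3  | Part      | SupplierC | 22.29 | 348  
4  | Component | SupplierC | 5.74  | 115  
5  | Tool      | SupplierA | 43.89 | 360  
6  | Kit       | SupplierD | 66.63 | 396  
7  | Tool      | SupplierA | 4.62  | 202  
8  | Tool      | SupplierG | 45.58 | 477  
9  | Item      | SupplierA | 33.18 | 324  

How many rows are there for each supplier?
SELECT supplier, COUNT(*) as count
FROM products
GROUP BY supplier

Result:
  SupplierA: 4
  SupplierC: 2
  SupplierD: 2
  SupplierG: 1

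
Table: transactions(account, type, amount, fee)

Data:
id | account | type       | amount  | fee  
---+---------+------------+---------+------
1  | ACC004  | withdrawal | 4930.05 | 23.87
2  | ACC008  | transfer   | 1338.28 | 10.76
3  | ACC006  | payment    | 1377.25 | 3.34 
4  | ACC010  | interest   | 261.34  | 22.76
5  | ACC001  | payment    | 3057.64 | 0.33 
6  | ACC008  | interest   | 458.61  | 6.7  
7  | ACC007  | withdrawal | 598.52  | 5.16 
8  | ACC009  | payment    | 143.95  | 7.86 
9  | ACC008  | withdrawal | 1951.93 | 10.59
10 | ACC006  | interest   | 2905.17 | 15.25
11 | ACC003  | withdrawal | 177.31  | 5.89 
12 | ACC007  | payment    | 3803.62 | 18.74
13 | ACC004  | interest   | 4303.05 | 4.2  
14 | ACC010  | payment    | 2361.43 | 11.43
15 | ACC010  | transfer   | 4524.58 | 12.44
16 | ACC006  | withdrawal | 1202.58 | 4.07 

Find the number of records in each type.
SELECT type, COUNT(*) as count
FROM transactions
GROUP BY type

Result:
  interest: 4
  payment: 5
  transfer: 2
  withdrawal: 5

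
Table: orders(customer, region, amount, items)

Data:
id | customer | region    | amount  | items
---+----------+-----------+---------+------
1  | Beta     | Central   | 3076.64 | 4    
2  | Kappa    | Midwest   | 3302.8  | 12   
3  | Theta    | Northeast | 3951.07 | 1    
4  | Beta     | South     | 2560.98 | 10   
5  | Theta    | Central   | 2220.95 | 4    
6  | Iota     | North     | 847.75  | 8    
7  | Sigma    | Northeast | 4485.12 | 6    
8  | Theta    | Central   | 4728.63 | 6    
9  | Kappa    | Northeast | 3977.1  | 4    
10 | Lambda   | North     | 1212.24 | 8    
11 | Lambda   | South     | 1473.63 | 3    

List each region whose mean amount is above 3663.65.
SELECT region, AVG(amount)
FROM orders
GROUP BY region
HAVING AVG(amount) > 3663.65

Result:
  Northeast: avg=4137.76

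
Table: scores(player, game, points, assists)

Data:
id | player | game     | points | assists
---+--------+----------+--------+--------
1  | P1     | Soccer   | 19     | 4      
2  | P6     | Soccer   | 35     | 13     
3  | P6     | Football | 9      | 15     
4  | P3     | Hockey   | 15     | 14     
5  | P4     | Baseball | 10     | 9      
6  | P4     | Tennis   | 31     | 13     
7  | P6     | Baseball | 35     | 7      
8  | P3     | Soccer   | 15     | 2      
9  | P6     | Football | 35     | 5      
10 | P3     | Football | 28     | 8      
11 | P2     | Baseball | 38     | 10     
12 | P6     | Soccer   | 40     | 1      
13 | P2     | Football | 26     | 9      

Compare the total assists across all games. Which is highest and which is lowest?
SELECT game, SUM(assists)
FROM scores
GROUP BY game
ORDER BY SUM(assists)

All groups:
  Tennis: 13
  Hockey: 14
  Soccer: 20
  Baseball: 26
  Football: 37

Highest: Football (37)
Lowest: Tennis (13)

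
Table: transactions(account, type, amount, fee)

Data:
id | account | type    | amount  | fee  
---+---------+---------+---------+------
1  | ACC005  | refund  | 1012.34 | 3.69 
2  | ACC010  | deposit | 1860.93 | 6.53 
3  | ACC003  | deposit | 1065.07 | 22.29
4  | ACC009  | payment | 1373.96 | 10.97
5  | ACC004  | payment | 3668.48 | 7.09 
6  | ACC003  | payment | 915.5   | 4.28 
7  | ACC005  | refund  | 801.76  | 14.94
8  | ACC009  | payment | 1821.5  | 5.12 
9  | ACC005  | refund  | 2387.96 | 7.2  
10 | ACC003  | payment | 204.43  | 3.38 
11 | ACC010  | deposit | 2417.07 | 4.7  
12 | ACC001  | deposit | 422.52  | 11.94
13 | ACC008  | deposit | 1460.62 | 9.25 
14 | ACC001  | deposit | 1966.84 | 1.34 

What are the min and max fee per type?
SELECT type, MIN(fee), MAX(fee)
FROM transactions
GROUP BY type

Result:
  deposit: min=1.34, max=22.29
  payment: min=3.38, max=10.97
  refund: min=3.69, max=14.94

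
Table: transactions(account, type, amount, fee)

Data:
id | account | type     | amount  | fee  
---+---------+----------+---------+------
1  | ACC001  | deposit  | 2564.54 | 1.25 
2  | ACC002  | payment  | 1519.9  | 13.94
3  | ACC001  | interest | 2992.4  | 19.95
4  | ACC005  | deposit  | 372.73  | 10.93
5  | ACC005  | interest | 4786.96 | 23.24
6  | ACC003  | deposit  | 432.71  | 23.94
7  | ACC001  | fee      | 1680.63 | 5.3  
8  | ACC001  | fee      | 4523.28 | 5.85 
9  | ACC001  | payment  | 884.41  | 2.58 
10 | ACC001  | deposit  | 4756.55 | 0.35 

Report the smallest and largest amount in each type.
SELECT type, MIN(amount), MAX(amount)
FROM transactions
GROUP BY type

Result:
  deposit: min=372.73, max=4756.55
  fee: min=1680.63, max=4523.28
  interest: min=2992.40, max=4786.96
  payment: min=884.41, max=1519.90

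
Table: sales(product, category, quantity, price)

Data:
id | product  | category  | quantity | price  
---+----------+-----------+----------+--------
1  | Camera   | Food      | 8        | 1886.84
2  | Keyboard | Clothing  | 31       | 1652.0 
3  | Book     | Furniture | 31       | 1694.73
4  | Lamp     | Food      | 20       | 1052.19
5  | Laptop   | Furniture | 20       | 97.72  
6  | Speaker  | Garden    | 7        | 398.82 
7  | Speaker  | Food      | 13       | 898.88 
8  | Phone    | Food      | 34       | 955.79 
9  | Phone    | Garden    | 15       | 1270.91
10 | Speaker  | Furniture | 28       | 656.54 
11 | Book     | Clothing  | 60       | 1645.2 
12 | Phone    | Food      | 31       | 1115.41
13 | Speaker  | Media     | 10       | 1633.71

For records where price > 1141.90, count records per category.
SELECT category, COUNT(*)
FROM sales
WHERE price > 1141.90
GROUP BY category

Note: WHERE filters rows before grouping.

Result:
  Clothing: 2
  Food: 1
  Furniture: 1
  Garden: 1
  Media: 1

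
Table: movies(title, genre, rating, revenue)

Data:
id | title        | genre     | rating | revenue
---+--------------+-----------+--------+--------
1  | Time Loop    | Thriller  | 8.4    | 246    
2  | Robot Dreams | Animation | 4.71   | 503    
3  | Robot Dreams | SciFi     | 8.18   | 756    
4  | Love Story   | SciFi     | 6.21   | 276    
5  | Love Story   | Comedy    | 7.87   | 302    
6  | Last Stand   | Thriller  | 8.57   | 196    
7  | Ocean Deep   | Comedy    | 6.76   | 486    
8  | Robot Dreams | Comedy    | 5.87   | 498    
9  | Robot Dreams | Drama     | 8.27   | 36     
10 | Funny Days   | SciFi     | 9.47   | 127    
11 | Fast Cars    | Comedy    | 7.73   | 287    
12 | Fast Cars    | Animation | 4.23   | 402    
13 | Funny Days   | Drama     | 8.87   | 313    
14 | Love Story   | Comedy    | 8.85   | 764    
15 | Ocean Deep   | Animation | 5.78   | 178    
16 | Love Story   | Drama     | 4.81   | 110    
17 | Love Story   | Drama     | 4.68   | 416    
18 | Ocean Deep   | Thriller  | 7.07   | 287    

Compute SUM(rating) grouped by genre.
SELECT genre, SUM(rating) as result
FROM movies
GROUP BY genre

Result:
  Animation: 14.72
  Comedy: 37.08
  Drama: 26.63
  SciFi: 23.86
  Thriller: 24.04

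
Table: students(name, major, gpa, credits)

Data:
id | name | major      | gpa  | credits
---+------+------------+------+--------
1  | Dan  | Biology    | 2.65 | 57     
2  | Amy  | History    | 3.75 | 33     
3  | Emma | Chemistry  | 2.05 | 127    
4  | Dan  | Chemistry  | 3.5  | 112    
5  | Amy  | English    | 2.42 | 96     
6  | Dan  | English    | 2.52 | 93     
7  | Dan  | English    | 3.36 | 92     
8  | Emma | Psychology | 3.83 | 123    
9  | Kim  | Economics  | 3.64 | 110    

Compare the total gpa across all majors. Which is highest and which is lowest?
SELECT major, SUM(gpa)
FROM students
GROUP BY major
ORDER BY SUM(gpa)

All groups:
  Biology: 2.65
  Economics: 3.64
  History: 3.75
  Psychology: 3.83
  Chemistry: 5.55
  English: 8.30

Highest: English (8.30)
Lowest: Biology (2.65)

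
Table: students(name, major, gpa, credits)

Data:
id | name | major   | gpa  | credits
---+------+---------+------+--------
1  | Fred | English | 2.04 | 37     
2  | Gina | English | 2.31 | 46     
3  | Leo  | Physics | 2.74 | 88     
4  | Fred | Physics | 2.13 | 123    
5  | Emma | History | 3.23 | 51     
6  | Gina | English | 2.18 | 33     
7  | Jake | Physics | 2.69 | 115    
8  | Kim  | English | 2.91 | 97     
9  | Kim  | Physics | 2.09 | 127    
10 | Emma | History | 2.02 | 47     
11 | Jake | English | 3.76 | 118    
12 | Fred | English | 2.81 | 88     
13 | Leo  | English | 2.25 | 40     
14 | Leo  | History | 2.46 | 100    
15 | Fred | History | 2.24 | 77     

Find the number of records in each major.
SELECT major, COUNT(*) as count
FROM students
GROUP BY major

Result:
  English: 7
  History: 4
  Physics: 4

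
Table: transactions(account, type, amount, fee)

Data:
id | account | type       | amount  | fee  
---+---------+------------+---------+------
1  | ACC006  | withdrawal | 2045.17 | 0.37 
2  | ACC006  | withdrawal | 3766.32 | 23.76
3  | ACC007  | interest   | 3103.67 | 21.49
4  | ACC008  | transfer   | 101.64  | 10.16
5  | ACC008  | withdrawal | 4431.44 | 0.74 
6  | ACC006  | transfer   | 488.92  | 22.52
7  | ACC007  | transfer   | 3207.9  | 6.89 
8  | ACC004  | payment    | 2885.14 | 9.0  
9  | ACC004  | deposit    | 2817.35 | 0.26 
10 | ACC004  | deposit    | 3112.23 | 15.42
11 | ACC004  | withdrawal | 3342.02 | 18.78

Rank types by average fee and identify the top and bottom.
SELECT type, AVG(fee)
FROM transactions
GROUP BY type
ORDER BY AVG(fee)

All groups:
  deposit: 7.84
  payment: 9.00
  withdrawal: 10.91
  transfer: 13.19
  interest: 21.49

Highest: interest (21.49)
Lowest: deposit (7.84)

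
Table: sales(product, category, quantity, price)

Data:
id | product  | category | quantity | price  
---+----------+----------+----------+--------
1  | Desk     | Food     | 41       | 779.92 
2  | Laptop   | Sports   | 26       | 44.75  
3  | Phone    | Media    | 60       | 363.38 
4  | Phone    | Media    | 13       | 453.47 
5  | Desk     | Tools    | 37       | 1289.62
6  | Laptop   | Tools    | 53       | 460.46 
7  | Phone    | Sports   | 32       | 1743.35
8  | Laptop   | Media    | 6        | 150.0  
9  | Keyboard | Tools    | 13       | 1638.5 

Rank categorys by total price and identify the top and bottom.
SELECT category, SUM(price)
FROM sales
GROUP BY category
ORDER BY SUM(price)

All groups:
  Food: 779.92
  Media: 966.85
  Sports: 1788.10
  Tools: 3388.58

Highest: Tools (3388.58)
Lowest: Food (779.92)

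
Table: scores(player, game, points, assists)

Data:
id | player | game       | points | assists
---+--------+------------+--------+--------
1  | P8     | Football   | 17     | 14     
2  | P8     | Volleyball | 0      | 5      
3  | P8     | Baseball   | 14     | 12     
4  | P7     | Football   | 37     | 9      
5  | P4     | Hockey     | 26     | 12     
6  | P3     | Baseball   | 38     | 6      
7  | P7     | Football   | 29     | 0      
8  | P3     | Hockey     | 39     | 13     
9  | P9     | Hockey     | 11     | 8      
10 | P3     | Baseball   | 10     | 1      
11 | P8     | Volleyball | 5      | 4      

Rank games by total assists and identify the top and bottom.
SELECT game, SUM(assists)
FROM scores
GROUP BY game
ORDER BY SUM(assists)

All groups:
  Volleyball: 9
  Baseball: 19
  Football: 23
  Hockey: 33

Highest: Hockey (33)
Lowest: Volleyball (9)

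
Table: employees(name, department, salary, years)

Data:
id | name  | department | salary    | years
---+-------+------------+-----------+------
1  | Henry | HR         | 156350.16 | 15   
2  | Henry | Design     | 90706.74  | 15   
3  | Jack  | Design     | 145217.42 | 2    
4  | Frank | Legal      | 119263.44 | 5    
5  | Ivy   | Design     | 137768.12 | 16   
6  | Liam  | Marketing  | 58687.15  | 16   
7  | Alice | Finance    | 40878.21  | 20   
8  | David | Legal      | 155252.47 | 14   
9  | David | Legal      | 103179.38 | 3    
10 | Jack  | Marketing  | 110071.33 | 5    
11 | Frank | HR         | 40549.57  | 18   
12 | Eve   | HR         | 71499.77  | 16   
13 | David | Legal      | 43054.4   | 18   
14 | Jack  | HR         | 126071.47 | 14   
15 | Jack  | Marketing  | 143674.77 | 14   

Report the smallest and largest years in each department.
SELECT department, MIN(years), MAX(years)
FROM employees
GROUP BY department

Result:
  Design: min=2, max=16
  Finance: min=20, max=20
  HR: min=14, max=18
  Legal: min=3, max=18
  Marketing: min=5, max=16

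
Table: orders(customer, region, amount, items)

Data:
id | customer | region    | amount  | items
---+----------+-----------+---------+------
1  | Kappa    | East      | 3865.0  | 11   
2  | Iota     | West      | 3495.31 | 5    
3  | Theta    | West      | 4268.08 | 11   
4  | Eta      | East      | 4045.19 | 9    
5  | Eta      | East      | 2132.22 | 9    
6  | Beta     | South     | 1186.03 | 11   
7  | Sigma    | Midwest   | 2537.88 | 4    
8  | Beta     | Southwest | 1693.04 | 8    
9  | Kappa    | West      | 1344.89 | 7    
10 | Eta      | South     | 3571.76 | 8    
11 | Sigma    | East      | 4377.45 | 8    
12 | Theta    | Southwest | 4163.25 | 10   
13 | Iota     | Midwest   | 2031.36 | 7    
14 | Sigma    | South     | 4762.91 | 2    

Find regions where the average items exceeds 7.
SELECT region, AVG(items)
FROM orders
GROUP BY region
HAVING AVG(items) > 7

Result:
  East: avg=9.25
  Southwest: avg=9.00
  West: avg=7.67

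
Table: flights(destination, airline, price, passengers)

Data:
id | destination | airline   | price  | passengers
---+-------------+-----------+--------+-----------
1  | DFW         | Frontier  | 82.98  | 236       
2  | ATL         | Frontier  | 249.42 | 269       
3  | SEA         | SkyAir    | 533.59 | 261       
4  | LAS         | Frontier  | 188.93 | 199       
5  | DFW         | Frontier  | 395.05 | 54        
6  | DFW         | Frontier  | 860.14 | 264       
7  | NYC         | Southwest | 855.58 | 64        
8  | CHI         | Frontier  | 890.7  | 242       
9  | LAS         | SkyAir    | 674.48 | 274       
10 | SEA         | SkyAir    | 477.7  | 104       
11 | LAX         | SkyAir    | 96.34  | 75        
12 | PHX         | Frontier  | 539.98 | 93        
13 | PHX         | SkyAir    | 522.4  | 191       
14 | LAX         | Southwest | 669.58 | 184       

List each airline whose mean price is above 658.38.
SELECT airline, AVG(price)
FROM flights
GROUP BY airline
HAVING AVG(price) > 658.38

Result:
  Southwest: avg=762.58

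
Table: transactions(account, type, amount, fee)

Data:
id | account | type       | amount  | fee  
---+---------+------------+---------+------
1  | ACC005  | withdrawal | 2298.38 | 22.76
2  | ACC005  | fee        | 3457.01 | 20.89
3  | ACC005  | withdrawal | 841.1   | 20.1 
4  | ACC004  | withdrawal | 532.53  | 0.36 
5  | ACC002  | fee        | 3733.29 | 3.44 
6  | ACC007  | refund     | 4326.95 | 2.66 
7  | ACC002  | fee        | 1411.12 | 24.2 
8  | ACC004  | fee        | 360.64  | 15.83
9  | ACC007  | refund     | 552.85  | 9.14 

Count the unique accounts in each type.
SELECT type, COUNT(DISTINCT account)
FROM transactions
GROUP BY type

Result:
  fee: 3 distinct
  refund: 1 distinct
  withdrawal: 2 distinct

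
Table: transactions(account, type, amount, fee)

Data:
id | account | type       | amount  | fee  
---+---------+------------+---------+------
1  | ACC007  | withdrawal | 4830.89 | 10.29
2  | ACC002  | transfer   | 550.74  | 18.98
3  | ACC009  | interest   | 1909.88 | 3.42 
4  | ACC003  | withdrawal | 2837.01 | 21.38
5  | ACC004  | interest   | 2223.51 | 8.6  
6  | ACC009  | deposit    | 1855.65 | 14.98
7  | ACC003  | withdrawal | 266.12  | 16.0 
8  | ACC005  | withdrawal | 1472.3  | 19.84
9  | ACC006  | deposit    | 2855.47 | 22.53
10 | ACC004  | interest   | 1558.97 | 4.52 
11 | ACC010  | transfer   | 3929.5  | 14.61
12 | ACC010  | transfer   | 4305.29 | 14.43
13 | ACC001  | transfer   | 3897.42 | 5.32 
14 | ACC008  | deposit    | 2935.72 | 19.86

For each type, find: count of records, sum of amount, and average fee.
SELECT type,
       COUNT(*) as cnt,
       SUM(amount) as total_amount,
       AVG(fee) as avg_fee
FROM transactions
GROUP BY type

Result:
  deposit: 3 records, 7646.84 total amount, 19.12 avg fee
  interest: 3 records, 5692.36 total amount, 5.51 avg fee
  transfer: 4 records, 12682.95 total amount, 13.34 avg fee
  withdrawal: 4 records, 9406.32 total amount, 16.88 avg fee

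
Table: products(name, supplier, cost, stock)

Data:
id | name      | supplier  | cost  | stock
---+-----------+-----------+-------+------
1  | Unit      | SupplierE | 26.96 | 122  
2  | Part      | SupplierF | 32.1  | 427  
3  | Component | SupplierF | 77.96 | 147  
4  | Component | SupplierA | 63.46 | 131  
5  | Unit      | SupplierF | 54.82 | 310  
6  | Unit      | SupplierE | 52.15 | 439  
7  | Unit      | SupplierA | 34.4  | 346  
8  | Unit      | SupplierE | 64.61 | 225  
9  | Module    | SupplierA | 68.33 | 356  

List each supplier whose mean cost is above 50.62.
SELECT supplier, AVG(cost)
FROM products
GROUP BY supplier
HAVING AVG(cost) > 50.62

Result:
  SupplierA: avg=55.40
  SupplierF: avg=54.96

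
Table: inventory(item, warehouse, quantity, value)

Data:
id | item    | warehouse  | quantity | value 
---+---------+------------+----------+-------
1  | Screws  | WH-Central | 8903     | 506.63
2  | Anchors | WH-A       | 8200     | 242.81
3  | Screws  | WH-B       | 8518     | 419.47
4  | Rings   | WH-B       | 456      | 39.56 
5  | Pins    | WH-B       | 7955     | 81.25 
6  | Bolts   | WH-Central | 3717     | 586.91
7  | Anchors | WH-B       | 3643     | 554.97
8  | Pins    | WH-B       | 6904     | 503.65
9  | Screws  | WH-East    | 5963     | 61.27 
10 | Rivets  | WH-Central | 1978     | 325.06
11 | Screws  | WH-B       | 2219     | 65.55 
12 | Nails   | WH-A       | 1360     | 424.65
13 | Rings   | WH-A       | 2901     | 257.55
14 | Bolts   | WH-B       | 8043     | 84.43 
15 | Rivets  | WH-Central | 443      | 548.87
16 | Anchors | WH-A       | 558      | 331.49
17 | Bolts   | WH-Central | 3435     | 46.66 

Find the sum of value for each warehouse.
SELECT warehouse, SUM(value) as result
FROM inventory
GROUP BY warehouse

Result:
  WH-A: 1256.50
  WH-B: 1748.88
  WH-Central: 2014.13
  WH-East: 61.27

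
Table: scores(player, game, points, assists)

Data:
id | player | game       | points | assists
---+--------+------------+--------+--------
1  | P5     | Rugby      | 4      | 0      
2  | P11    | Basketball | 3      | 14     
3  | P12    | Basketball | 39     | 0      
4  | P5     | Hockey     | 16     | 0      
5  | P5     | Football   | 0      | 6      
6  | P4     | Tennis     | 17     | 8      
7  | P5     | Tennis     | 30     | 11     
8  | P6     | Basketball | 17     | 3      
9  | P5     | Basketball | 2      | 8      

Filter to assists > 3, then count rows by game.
SELECT game, COUNT(*)
FROM scores
WHERE assists > 3
GROUP BY game

Note: WHERE filters rows before grouping.

Result:
  Basketball: 2
  Football: 1
  Tennis: 2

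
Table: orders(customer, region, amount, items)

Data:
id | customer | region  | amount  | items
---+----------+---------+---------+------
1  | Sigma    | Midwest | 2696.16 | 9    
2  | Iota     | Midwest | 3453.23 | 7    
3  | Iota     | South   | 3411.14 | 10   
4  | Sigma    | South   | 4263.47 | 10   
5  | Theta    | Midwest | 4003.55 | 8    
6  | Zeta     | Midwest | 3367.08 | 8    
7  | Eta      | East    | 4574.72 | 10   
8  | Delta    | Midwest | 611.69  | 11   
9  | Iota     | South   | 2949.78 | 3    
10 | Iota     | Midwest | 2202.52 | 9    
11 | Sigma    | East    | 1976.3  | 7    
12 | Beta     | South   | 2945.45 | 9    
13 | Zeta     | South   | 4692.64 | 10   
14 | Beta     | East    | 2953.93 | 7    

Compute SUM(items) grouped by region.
SELECT region, SUM(items) as result
FROM orders
GROUP BY region

Result:
  East: 24
  Midwest: 52
  South: 42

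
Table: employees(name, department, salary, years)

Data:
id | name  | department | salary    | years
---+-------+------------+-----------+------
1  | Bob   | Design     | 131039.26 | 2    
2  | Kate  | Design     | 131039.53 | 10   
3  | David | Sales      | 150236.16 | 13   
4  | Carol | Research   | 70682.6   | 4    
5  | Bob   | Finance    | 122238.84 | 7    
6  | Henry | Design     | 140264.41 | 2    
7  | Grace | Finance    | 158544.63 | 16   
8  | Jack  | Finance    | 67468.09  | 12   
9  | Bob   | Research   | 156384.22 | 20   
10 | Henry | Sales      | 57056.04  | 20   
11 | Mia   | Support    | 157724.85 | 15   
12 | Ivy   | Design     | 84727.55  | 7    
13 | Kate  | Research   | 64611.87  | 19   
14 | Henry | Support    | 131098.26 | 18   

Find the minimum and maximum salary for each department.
SELECT department, MIN(salary), MAX(salary)
FROM employees
GROUP BY department

Result:
  Design: min=84727.55, max=140264.41
  Finance: min=67468.09, max=158544.63
  Research: min=64611.87, max=156384.22
  Sales: min=57056.04, max=150236.16
  Support: min=131098.26, max=157724.85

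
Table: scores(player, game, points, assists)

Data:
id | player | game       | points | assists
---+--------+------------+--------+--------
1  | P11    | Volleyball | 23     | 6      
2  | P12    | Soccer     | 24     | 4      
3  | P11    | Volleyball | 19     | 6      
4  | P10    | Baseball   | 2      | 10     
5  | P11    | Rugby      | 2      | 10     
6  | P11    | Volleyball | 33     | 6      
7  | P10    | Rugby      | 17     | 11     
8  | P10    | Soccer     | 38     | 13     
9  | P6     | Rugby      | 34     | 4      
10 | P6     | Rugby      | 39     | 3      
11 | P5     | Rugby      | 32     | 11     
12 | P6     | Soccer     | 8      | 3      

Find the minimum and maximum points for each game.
SELECT game, MIN(points), MAX(points)
FROM scores
GROUP BY game

Result:
  Baseball: min=2, max=2
  Rugby: min=2, max=39
  Soccer: min=8, max=38
  Volleyball: min=19, max=33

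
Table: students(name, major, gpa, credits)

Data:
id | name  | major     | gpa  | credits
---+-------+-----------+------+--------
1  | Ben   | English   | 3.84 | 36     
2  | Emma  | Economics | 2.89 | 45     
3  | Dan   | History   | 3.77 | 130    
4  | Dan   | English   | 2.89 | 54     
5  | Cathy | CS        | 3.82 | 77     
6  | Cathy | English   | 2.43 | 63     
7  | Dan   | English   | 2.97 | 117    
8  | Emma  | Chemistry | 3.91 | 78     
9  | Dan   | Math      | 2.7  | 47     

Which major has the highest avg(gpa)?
SELECT major, AVG(gpa) as val
FROM students
GROUP BY major
ORDER BY val DESC
LIMIT 1

Result: Chemistry with avg(gpa) = 3.91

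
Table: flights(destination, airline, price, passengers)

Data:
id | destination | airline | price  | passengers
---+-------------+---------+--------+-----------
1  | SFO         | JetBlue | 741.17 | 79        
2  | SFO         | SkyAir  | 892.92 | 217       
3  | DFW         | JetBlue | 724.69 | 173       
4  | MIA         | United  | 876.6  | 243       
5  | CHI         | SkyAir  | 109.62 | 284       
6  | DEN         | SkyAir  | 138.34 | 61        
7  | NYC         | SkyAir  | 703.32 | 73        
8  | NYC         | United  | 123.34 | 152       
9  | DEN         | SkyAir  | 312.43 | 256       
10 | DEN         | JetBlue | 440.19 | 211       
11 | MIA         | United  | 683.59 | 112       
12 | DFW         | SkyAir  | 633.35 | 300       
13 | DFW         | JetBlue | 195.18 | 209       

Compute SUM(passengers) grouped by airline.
SELECT airline, SUM(passengers) as result
FROM flights
GROUP BY airline

Result:
  JetBlue: 672
  SkyAir: 1191
  United: 507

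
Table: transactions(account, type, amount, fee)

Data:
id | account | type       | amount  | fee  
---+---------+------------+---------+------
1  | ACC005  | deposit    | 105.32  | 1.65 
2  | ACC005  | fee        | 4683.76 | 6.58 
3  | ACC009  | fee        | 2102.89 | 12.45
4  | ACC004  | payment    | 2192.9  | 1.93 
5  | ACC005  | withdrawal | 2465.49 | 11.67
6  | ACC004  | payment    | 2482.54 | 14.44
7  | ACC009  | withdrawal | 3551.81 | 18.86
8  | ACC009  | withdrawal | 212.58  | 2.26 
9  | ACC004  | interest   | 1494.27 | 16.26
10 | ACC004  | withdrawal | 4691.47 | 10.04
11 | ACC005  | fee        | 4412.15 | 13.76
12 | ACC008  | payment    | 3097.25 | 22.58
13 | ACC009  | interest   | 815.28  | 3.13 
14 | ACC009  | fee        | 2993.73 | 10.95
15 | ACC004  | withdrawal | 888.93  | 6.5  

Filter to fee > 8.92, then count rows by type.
SELECT type, COUNT(*)
FROM transactions
WHERE fee > 8.92
GROUP BY type

Note: WHERE filters rows before grouping.

Result:
  fee: 3
  interest: 1
  payment: 2
  withdrawal: 3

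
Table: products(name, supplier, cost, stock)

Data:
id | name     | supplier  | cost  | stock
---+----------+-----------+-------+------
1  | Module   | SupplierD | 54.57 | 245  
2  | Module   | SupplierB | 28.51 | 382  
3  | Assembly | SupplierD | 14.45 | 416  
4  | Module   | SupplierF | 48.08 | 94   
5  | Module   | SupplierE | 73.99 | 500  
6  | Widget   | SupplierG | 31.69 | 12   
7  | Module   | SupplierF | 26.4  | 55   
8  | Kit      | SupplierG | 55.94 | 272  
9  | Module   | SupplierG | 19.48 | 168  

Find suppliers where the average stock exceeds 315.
SELECT supplier, AVG(stock)
FROM products
GROUP BY supplier
HAVING AVG(stock) > 315

Result:
  SupplierB: avg=382.00
  SupplierD: avg=330.50
  SupplierE: avg=500.00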